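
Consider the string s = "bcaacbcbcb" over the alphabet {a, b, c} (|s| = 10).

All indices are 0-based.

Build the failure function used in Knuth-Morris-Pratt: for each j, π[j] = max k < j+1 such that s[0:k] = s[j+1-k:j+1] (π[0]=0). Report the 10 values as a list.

π[0] = 0
j=1 s[j]='c': π[1]=0 (border '')
j=2 s[j]='a': π[2]=0 (border '')
j=3 s[j]='a': π[3]=0 (border '')
j=4 s[j]='c': π[4]=0 (border '')
j=5 s[j]='b': π[5]=1 (border 'b')
j=6 s[j]='c': π[6]=2 (border 'bc')
j=7 s[j]='b': k: 2→0; π[7]=1 (border 'b')
j=8 s[j]='c': π[8]=2 (border 'bc')
j=9 s[j]='b': k: 2→0; π[9]=1 (border 'b')

[0, 0, 0, 0, 0, 1, 2, 1, 2, 1]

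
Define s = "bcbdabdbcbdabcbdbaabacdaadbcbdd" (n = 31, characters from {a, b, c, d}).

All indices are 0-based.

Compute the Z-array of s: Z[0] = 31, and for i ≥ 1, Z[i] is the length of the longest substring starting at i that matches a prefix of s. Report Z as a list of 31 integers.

Z[0]=31
i=1: outside box; Z[1]=0
i=2: outside box; Z[2]=1 extend→box=[2,3)
i=3: outside box; Z[3]=0
i=4: outside box; Z[4]=0
i=5: outside box; Z[5]=1 extend→box=[5,6)
i=6: outside box; Z[6]=0
i=7: outside box; Z[7]=6 extend→box=[7,13)
i=8: min(r-i=5, Z[1]=0)=0; Z[8]=0
i=9: min(r-i=4, Z[2]=1)=1; Z[9]=1
i=10: min(r-i=3, Z[3]=0)=0; Z[10]=0
i=11: min(r-i=2, Z[4]=0)=0; Z[11]=0
i=12: min(r-i=1, Z[5]=1)=1; Z[12]=4 extend→box=[12,16)
i=13: min(r-i=3, Z[1]=0)=0; Z[13]=0
i=14: min(r-i=2, Z[2]=1)=1; Z[14]=1
i=15: min(r-i=1, Z[3]=0)=0; Z[15]=0
i=16: outside box; Z[16]=1 extend→box=[16,17)
i=17: outside box; Z[17]=0
i=18: outside box; Z[18]=0
i=19: outside box; Z[19]=1 extend→box=[19,20)
i=20: outside box; Z[20]=0
i=21: outside box; Z[21]=0
i=22: outside box; Z[22]=0
i=23: outside box; Z[23]=0
i=24: outside box; Z[24]=0
i=25: outside box; Z[25]=0
i=26: outside box; Z[26]=4 extend→box=[26,30)
i=27: min(r-i=3, Z[1]=0)=0; Z[27]=0
i=28: min(r-i=2, Z[2]=1)=1; Z[28]=1
i=29: min(r-i=1, Z[3]=0)=0; Z[29]=0
i=30: outside box; Z[30]=0

[31, 0, 1, 0, 0, 1, 0, 6, 0, 1, 0, 0, 4, 0, 1, 0, 1, 0, 0, 1, 0, 0, 0, 0, 0, 0, 4, 0, 1, 0, 0]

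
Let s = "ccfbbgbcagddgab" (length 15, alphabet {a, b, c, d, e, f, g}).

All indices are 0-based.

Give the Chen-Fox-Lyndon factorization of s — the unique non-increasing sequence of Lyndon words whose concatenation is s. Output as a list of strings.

emit factor 1: 'ccf' (i=0, period=3)
emit factor 2: 'bbgbc' (i=3, period=5)
emit factor 3: 'agddg' (i=8, period=5)
emit factor 4: 'ab' (i=13, period=2)

["ccf", "bbgbc", "agddg", "ab"]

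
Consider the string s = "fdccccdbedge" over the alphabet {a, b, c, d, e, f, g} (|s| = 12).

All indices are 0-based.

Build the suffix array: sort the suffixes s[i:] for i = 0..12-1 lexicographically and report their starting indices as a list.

[7, 2, 3, 4, 5, 6, 1, 9, 11, 8, 0, 10]

rank→(start, suffix):
  0 → (7, 'bedge')
  1 → (2, 'ccccdbedge')
  2 → (3, 'cccdbedge')
  3 → (4, 'ccdbedge')
  4 → (5, 'cdbedge')
  5 → (6, 'dbedge')
  6 → (1, 'dccccdbedge')
  7 → (9, 'dge')
  8 → (11, 'e')
  9 → (8, 'edge')
  10 → (0, 'fdccccdbedge')
  11 → (10, 'ge')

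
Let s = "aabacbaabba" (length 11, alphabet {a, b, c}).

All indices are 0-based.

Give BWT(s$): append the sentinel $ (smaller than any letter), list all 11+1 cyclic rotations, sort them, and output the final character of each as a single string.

rank  rotation      last
    0  $aabacbaabba  a
    1  a$aabacbaabb  b
    2  aabacbaabba$  $
    3  aabba$aabacb  b
    4  abacbaabba$a  a
    5  abba$aabacba  a
    6  acbaabba$aab  b
    7  ba$aabacbaab  b
    8  baabba$aabac  c
    9  bacbaabba$aa  a
   10  bba$aabacbaa  a
   11  cbaabba$aaba  a

ab$baabbcaaa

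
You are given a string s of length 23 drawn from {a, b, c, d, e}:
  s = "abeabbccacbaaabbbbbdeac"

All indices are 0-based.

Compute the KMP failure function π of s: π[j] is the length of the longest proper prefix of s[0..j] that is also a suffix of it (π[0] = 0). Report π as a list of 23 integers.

[0, 0, 0, 1, 2, 0, 0, 0, 1, 0, 0, 1, 1, 1, 2, 0, 0, 0, 0, 0, 0, 1, 0]

π[0] = 0
j=1 s[j]='b': π[1]=0 (border '')
j=2 s[j]='e': π[2]=0 (border '')
j=3 s[j]='a': π[3]=1 (border 'a')
j=4 s[j]='b': π[4]=2 (border 'ab')
j=5 s[j]='b': k: 2→0; π[5]=0 (border '')
j=6 s[j]='c': π[6]=0 (border '')
j=7 s[j]='c': π[7]=0 (border '')
j=8 s[j]='a': π[8]=1 (border 'a')
j=9 s[j]='c': k: 1→0; π[9]=0 (border '')
j=10 s[j]='b': π[10]=0 (border '')
j=11 s[j]='a': π[11]=1 (border 'a')
j=12 s[j]='a': k: 1→0; π[12]=1 (border 'a')
j=13 s[j]='a': k: 1→0; π[13]=1 (border 'a')
j=14 s[j]='b': π[14]=2 (border 'ab')
j=15 s[j]='b': k: 2→0; π[15]=0 (border '')
j=16 s[j]='b': π[16]=0 (border '')
j=17 s[j]='b': π[17]=0 (border '')
j=18 s[j]='b': π[18]=0 (border '')
j=19 s[j]='d': π[19]=0 (border '')
j=20 s[j]='e': π[20]=0 (border '')
j=21 s[j]='a': π[21]=1 (border 'a')
j=22 s[j]='c': k: 1→0; π[22]=0 (border '')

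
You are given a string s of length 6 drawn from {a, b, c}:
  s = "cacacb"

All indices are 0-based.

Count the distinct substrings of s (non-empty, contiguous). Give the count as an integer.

rank→(start, suffix):
  0 → (1, 'acacb')
  1 → (3, 'acb')
  2 → (5, 'b')
  3 → (0, 'cacacb')
  4 → (2, 'cacb')
  5 → (4, 'cb')

SA = [1, 3, 5, 0, 2, 4]
rank  pair      lcp
   1  s[1:],s[3:]  2  'ac'
   2  s[3:],s[5:]  0  ''
   3  s[5:],s[0:]  0  ''
   4  s[0:],s[2:]  3  'cac'
   5  s[2:],s[4:]  1  'c'

n(n+1)/2 = 6·7/2 = 21
Σ LCP = 0 + 2 + 0 + 0 + 3 + 1 = 6
distinct = 21 − 6 = 15

15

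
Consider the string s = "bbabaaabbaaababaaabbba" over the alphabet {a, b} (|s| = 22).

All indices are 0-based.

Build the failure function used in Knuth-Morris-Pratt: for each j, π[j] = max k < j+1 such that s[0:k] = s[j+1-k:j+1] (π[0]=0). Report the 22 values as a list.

π[0] = 0
j=1 s[j]='b': π[1]=1 (border 'b')
j=2 s[j]='a': k: 1→0; π[2]=0 (border '')
j=3 s[j]='b': π[3]=1 (border 'b')
j=4 s[j]='a': k: 1→0; π[4]=0 (border '')
j=5 s[j]='a': π[5]=0 (border '')
j=6 s[j]='a': π[6]=0 (border '')
j=7 s[j]='b': π[7]=1 (border 'b')
j=8 s[j]='b': π[8]=2 (border 'bb')
j=9 s[j]='a': π[9]=3 (border 'bba')
j=10 s[j]='a': k: 3→0; π[10]=0 (border '')
j=11 s[j]='a': π[11]=0 (border '')
j=12 s[j]='b': π[12]=1 (border 'b')
j=13 s[j]='a': k: 1→0; π[13]=0 (border '')
j=14 s[j]='b': π[14]=1 (border 'b')
j=15 s[j]='a': k: 1→0; π[15]=0 (border '')
j=16 s[j]='a': π[16]=0 (border '')
j=17 s[j]='a': π[17]=0 (border '')
j=18 s[j]='b': π[18]=1 (border 'b')
j=19 s[j]='b': π[19]=2 (border 'bb')
j=20 s[j]='b': k: 2→1; π[20]=2 (border 'bb')
j=21 s[j]='a': π[21]=3 (border 'bba')

[0, 1, 0, 1, 0, 0, 0, 1, 2, 3, 0, 0, 1, 0, 1, 0, 0, 0, 1, 2, 2, 3]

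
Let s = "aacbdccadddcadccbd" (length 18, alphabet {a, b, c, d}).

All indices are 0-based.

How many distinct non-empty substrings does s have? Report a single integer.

rank→(start, suffix):
  0 → (0, 'aacbdccadddcadccbd')
  1 → (1, 'acbdccadddcadccbd')
  2 → (12, 'adccbd')
  3 → (7, 'adddcadccbd')
  4 → (16, 'bd')
  5 → (3, 'bdccadddcadccbd')
  6 → (11, 'cadccbd')
  7 → (6, 'cadddcadccbd')
  8 → (15, 'cbd')
  9 → (2, 'cbdccadddcadccbd')
  10 → (5, 'ccadddcadccbd')
  11 → (14, 'ccbd')
  12 → (17, 'd')
  13 → (10, 'dcadccbd')
  14 → (4, 'dccadddcadccbd')
  15 → (13, 'dccbd')
  16 → (9, 'ddcadccbd')
  17 → (8, 'dddcadccbd')

SA = [0, 1, 12, 7, 16, 3, 11, 6, 15, 2, 5, 14, 17, 10, 4, 13, 9, 8]
i: (SA[i-1],SA[i]) lcp shared
  1: (0,1) 1 'a'
  2: (1,12) 1 'a'
  3: (12,7) 2 'ad'
  4: (7,16) 0 ''
  5: (16,3) 2 'bd'
  6: (3,11) 0 ''
  7: (11,6) 3 'cad'
  8: (6,15) 1 'c'
  9: (15,2) 3 'cbd'
  10: (2,5) 1 'c'
  11: (5,14) 2 'cc'
  12: (14,17) 0 ''
  13: (17,10) 1 'd'
  14: (10,4) 2 'dc'
  15: (4,13) 3 'dcc'
  16: (13,9) 1 'd'
  17: (9,8) 2 'dd'

n(n+1)/2 = 18·19/2 = 171
Σ LCP = 0 + 1 + 1 + 2 + 0 + 2 + 0 + 3 + 1 + 3 + 1 + 2 + 0 + 1 + 2 + 3 + 1 + 2 = 25
distinct = 171 − 25 = 146

146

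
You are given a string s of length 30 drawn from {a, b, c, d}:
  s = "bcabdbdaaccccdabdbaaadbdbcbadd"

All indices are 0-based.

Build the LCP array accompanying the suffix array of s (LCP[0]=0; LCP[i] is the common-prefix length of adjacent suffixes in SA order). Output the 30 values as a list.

[0, 2, 2, 1, 4, 1, 1, 2, 0, 2, 1, 2, 1, 2, 3, 3, 0, 1, 1, 3, 2, 1, 0, 1, 2, 1, 2, 2, 3, 1]

rank→(start, suffix):
  0 → (18, 'aaadbdbcbadd')
  1 → (7, 'aaccccdabdbaaadbdbcbadd')
  2 → (19, 'aadbdbcbadd')
  3 → (14, 'abdbaaadbdbcbadd')
  4 → (2, 'abdbdaaccccdabdbaaadbdbcbadd')
  5 → (8, 'accccdabdbaaadbdbcbadd')
  6 → (20, 'adbdbcbadd')
  7 → (27, 'add')
  8 → (17, 'baaadbdbcbadd')
  9 → (26, 'badd')
  10 → (0, 'bcabdbdaaccccdabdbaaadbdbcbadd')
  11 → (24, 'bcbadd')
  12 → (5, 'bdaaccccdabdbaaadbdbcbadd')
  13 → (15, 'bdbaaadbdbcbadd')
  14 → (22, 'bdbcbadd')
  15 → (3, 'bdbdaaccccdabdbaaadbdbcbadd')
  16 → (1, 'cabdbdaaccccdabdbaaadbdbcbadd')
  17 → (25, 'cbadd')
  18 → (9, 'ccccdabdbaaadbdbcbadd')
  19 → (10, 'cccdabdbaaadbdbcbadd')
  20 → (11, 'ccdabdbaaadbdbcbadd')
  21 → (12, 'cdabdbaaadbdbcbadd')
  22 → (29, 'd')
  23 → (6, 'daaccccdabdbaaadbdbcbadd')
  24 → (13, 'dabdbaaadbdbcbadd')
  25 → (16, 'dbaaadbdbcbadd')
  26 → (23, 'dbcbadd')
  27 → (4, 'dbdaaccccdabdbaaadbdbcbadd')
  28 → (21, 'dbdbcbadd')
  29 → (28, 'dd')

SA = [18, 7, 19, 14, 2, 8, 20, 27, 17, 26, 0, 24, 5, 15, 22, 3, 1, 25, 9, 10, 11, 12, 29, 6, 13, 16, 23, 4, 21, 28]
rank  pair      lcp
   1  s[18:],s[7:]  2  'aa'
   2  s[7:],s[19:]  2  'aa'
   3  s[19:],s[14:]  1  'a'
   4  s[14:],s[2:]  4  'abdb'
   5  s[2:],s[8:]  1  'a'
   6  s[8:],s[20:]  1  'a'
   7  s[20:],s[27:]  2  'ad'
   8  s[27:],s[17:]  0  ''
   9  s[17:],s[26:]  2  'ba'
  10  s[26:],s[0:]  1  'b'
  11  s[0:],s[24:]  2  'bc'
  12  s[24:],s[5:]  1  'b'
  13  s[5:],s[15:]  2  'bd'
  14  s[15:],s[22:]  3  'bdb'
  15  s[22:],s[3:]  3  'bdb'
  16  s[3:],s[1:]  0  ''
  17  s[1:],s[25:]  1  'c'
  18  s[25:],s[9:]  1  'c'
  19  s[9:],s[10:]  3  'ccc'
  20  s[10:],s[11:]  2  'cc'
  21  s[11:],s[12:]  1  'c'
  22  s[12:],s[29:]  0  ''
  23  s[29:],s[6:]  1  'd'
  24  s[6:],s[13:]  2  'da'
  25  s[13:],s[16:]  1  'd'
  26  s[16:],s[23:]  2  'db'
  27  s[23:],s[4:]  2  'db'
  28  s[4:],s[21:]  3  'dbd'
  29  s[21:],s[28:]  1  'd'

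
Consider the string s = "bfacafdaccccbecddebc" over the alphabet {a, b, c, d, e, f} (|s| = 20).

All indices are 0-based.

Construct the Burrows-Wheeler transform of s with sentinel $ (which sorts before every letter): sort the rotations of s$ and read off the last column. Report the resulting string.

rank  rotation               last
    0  $bfacafdaccccbecddebc  c
    1  acafdaccccbecddebc$bf  f
    2  accccbecddebc$bfacafd  d
    3  afdaccccbecddebc$bfac  c
    4  bc$bfacafdaccccbecdde  e
    5  becddebc$bfacafdacccc  c
    6  bfacafdaccccbecddebc$  $
    7  c$bfacafdaccccbecddeb  b
    8  cafdaccccbecddebc$bfa  a
    9  cbecddebc$bfacafdaccc  c
   10  ccbecddebc$bfacafdacc  c
   11  cccbecddebc$bfacafdac  c
   12  ccccbecddebc$bfacafda  a
   13  cddebc$bfacafdaccccbe  e
   14  daccccbecddebc$bfacaf  f
   15  ddebc$bfacafdaccccbec  c
   16  debc$bfacafdaccccbecd  d
   17  ebc$bfacafdaccccbecdd  d
   18  ecddebc$bfacafdaccccb  b
   19  facafdaccccbecddebc$b  b
   20  fdaccccbecddebc$bfaca  a

cfdcec$bacccaefcddbba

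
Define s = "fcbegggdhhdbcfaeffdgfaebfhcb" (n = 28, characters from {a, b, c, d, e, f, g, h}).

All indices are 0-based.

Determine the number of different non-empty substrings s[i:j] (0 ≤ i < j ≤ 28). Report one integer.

381

sorted suffixes:
  #0 SA[0]=21  'aebfhcb'
  #1 SA[1]=14  'aeffdgfaebfhcb'
  #2 SA[2]=27  'b'
  #3 SA[3]=11  'bcfaeffdgfaebfhcb'
  #4 SA[4]=2  'begggdhhdbcfaeffdgfaebfhcb'
  #5 SA[5]=23  'bfhcb'
  #6 SA[6]=26  'cb'
  #7 SA[7]=1  'cbegggdhhdbcfaeffdgfaebfhcb'
  #8 SA[8]=12  'cfaeffdgfaebfhcb'
  #9 SA[9]=10  'dbcfaeffdgfaebfhcb'
  #10 SA[10]=18  'dgfaebfhcb'
  #11 SA[11]=7  'dhhdbcfaeffdgfaebfhcb'
  #12 SA[12]=22  'ebfhcb'
  #13 SA[13]=15  'effdgfaebfhcb'
  #14 SA[14]=3  'egggdhhdbcfaeffdgfaebfhcb'
  #15 SA[15]=20  'faebfhcb'
  #16 SA[16]=13  'faeffdgfaebfhcb'
  #17 SA[17]=0  'fcbegggdhhdbcfaeffdgfaebfhcb'
  #18 SA[18]=17  'fdgfaebfhcb'
  #19 SA[19]=16  'ffdgfaebfhcb'
  #20 SA[20]=24  'fhcb'
  #21 SA[21]=6  'gdhhdbcfaeffdgfaebfhcb'
  #22 SA[22]=19  'gfaebfhcb'
  #23 SA[23]=5  'ggdhhdbcfaeffdgfaebfhcb'
  #24 SA[24]=4  'gggdhhdbcfaeffdgfaebfhcb'
  #25 SA[25]=25  'hcb'
  #26 SA[26]=9  'hdbcfaeffdgfaebfhcb'
  #27 SA[27]=8  'hhdbcfaeffdgfaebfhcb'

SA = [21, 14, 27, 11, 2, 23, 26, 1, 12, 10, 18, 7, 22, 15, 3, 20, 13, 0, 17, 16, 24, 6, 19, 5, 4, 25, 9, 8]
[i] adj suffixes → lcp
  [1] 21/14 → 2 ('ae')
  [2] 14/27 → 0 ('')
  [3] 27/11 → 1 ('b')
  [4] 11/2 → 1 ('b')
  [5] 2/23 → 1 ('b')
  [6] 23/26 → 0 ('')
  [7] 26/1 → 2 ('cb')
  [8] 1/12 → 1 ('c')
  [9] 12/10 → 0 ('')
  [10] 10/18 → 1 ('d')
  [11] 18/7 → 1 ('d')
  [12] 7/22 → 0 ('')
  [13] 22/15 → 1 ('e')
  [14] 15/3 → 1 ('e')
  [15] 3/20 → 0 ('')
  [16] 20/13 → 3 ('fae')
  [17] 13/0 → 1 ('f')
  [18] 0/17 → 1 ('f')
  [19] 17/16 → 1 ('f')
  [20] 16/24 → 1 ('f')
  [21] 24/6 → 0 ('')
  [22] 6/19 → 1 ('g')
  [23] 19/5 → 1 ('g')
  [24] 5/4 → 2 ('gg')
  [25] 4/25 → 0 ('')
  [26] 25/9 → 1 ('h')
  [27] 9/8 → 1 ('h')

n(n+1)/2 = 28·29/2 = 406
Σ LCP = 0 + 2 + 0 + 1 + 1 + 1 + 0 + 2 + 1 + 0 + 1 + 1 + 0 + 1 + 1 + 0 + 3 + 1 + 1 + 1 + 1 + 0 + 1 + 1 + 2 + 0 + 1 + 1 = 25
distinct = 406 − 25 = 381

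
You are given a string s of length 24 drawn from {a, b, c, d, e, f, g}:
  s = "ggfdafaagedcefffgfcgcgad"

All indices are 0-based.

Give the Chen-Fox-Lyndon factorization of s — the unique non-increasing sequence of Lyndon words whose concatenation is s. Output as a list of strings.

["g", "g", "f", "d", "af", "aagedcefffgfcgcgad"]

emit factor 1: 'g' (i=0, period=1)
emit factor 2: 'g' (i=1, period=1)
emit factor 3: 'f' (i=2, period=1)
emit factor 4: 'd' (i=3, period=1)
emit factor 5: 'af' (i=4, period=2)
emit factor 6: 'aagedcefffgfcgcgad' (i=6, period=18)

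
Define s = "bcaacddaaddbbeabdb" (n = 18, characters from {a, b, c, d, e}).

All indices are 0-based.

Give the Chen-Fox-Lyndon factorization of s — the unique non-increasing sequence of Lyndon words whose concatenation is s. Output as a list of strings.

["bc", "aacddaaddbbeabdb"]

emit factor 1: 'bc' (i=0, period=2)
emit factor 2: 'aacddaaddbbeabdb' (i=2, period=16)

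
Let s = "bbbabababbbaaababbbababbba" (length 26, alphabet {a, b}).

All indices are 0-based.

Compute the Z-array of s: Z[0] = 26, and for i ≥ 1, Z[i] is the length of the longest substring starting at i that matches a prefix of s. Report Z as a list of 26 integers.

Z[0]=26
i=1: outside box; Z[1]=2 extend→box=[1,3)
i=2: min(r-i=1, Z[1]=2)=1; Z[2]=1
i=3: outside box; Z[3]=0
i=4: outside box; Z[4]=1 extend→box=[4,5)
i=5: outside box; Z[5]=0
i=6: outside box; Z[6]=1 extend→box=[6,7)
i=7: outside box; Z[7]=0
i=8: outside box; Z[8]=4 extend→box=[8,12)
i=9: min(r-i=3, Z[1]=2)=2; Z[9]=2
i=10: min(r-i=2, Z[2]=1)=1; Z[10]=1
i=11: min(r-i=1, Z[3]=0)=0; Z[11]=0
i=12: outside box; Z[12]=0
i=13: outside box; Z[13]=0
i=14: outside box; Z[14]=1 extend→box=[14,15)
i=15: outside box; Z[15]=0
i=16: outside box; Z[16]=7 extend→box=[16,23)
i=17: min(r-i=6, Z[1]=2)=2; Z[17]=2
i=18: min(r-i=5, Z[2]=1)=1; Z[18]=1
i=19: min(r-i=4, Z[3]=0)=0; Z[19]=0
i=20: min(r-i=3, Z[4]=1)=1; Z[20]=1
i=21: min(r-i=2, Z[5]=0)=0; Z[21]=0
i=22: min(r-i=1, Z[6]=1)=1; Z[22]=4 extend→box=[22,26)
i=23: min(r-i=3, Z[1]=2)=2; Z[23]=2
i=24: min(r-i=2, Z[2]=1)=1; Z[24]=1
i=25: min(r-i=1, Z[3]=0)=0; Z[25]=0

[26, 2, 1, 0, 1, 0, 1, 0, 4, 2, 1, 0, 0, 0, 1, 0, 7, 2, 1, 0, 1, 0, 4, 2, 1, 0]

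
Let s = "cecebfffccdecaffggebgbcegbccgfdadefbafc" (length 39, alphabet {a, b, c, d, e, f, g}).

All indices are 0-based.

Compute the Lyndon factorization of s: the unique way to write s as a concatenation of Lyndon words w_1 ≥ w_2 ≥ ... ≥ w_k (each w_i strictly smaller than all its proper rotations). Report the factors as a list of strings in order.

["ce", "ce", "bfffccdec", "affggebgbcegbccgfd", "adefbafc"]

emit factor 1: 'ce' (i=0, period=2)
emit factor 2: 'ce' (i=2, period=2)
emit factor 3: 'bfffccdec' (i=4, period=9)
emit factor 4: 'affggebgbcegbccgfd' (i=13, period=18)
emit factor 5: 'adefbafc' (i=31, period=8)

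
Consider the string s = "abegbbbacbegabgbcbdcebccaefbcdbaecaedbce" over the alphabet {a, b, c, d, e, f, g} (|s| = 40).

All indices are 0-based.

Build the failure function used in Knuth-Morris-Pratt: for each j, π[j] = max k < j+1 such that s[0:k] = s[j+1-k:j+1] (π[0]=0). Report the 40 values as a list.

[0, 0, 0, 0, 0, 0, 0, 1, 0, 0, 0, 0, 1, 2, 0, 0, 0, 0, 0, 0, 0, 0, 0, 0, 1, 0, 0, 0, 0, 0, 0, 1, 0, 0, 1, 0, 0, 0, 0, 0]

π[0] = 0
j=1 s[j]='b': π[1]=0 (border '')
j=2 s[j]='e': π[2]=0 (border '')
j=3 s[j]='g': π[3]=0 (border '')
j=4 s[j]='b': π[4]=0 (border '')
j=5 s[j]='b': π[5]=0 (border '')
j=6 s[j]='b': π[6]=0 (border '')
j=7 s[j]='a': π[7]=1 (border 'a')
j=8 s[j]='c': k: 1→0; π[8]=0 (border '')
j=9 s[j]='b': π[9]=0 (border '')
j=10 s[j]='e': π[10]=0 (border '')
j=11 s[j]='g': π[11]=0 (border '')
j=12 s[j]='a': π[12]=1 (border 'a')
j=13 s[j]='b': π[13]=2 (border 'ab')
j=14 s[j]='g': k: 2→0; π[14]=0 (border '')
j=15 s[j]='b': π[15]=0 (border '')
j=16 s[j]='c': π[16]=0 (border '')
j=17 s[j]='b': π[17]=0 (border '')
j=18 s[j]='d': π[18]=0 (border '')
j=19 s[j]='c': π[19]=0 (border '')
j=20 s[j]='e': π[20]=0 (border '')
j=21 s[j]='b': π[21]=0 (border '')
j=22 s[j]='c': π[22]=0 (border '')
j=23 s[j]='c': π[23]=0 (border '')
j=24 s[j]='a': π[24]=1 (border 'a')
j=25 s[j]='e': k: 1→0; π[25]=0 (border '')
j=26 s[j]='f': π[26]=0 (border '')
j=27 s[j]='b': π[27]=0 (border '')
j=28 s[j]='c': π[28]=0 (border '')
j=29 s[j]='d': π[29]=0 (border '')
j=30 s[j]='b': π[30]=0 (border '')
j=31 s[j]='a': π[31]=1 (border 'a')
j=32 s[j]='e': k: 1→0; π[32]=0 (border '')
j=33 s[j]='c': π[33]=0 (border '')
j=34 s[j]='a': π[34]=1 (border 'a')
j=35 s[j]='e': k: 1→0; π[35]=0 (border '')
j=36 s[j]='d': π[36]=0 (border '')
j=37 s[j]='b': π[37]=0 (border '')
j=38 s[j]='c': π[38]=0 (border '')
j=39 s[j]='e': π[39]=0 (border '')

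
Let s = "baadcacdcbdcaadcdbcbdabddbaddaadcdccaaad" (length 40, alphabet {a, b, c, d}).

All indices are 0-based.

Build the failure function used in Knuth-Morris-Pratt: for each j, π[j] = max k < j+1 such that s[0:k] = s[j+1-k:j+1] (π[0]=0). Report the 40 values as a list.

[0, 0, 0, 0, 0, 0, 0, 0, 0, 1, 0, 0, 0, 0, 0, 0, 0, 1, 0, 1, 0, 0, 1, 0, 0, 1, 2, 0, 0, 0, 0, 0, 0, 0, 0, 0, 0, 0, 0, 0]

π[0] = 0
j=1 s[j]='a': π[1]=0 (border '')
j=2 s[j]='a': π[2]=0 (border '')
j=3 s[j]='d': π[3]=0 (border '')
j=4 s[j]='c': π[4]=0 (border '')
j=5 s[j]='a': π[5]=0 (border '')
j=6 s[j]='c': π[6]=0 (border '')
j=7 s[j]='d': π[7]=0 (border '')
j=8 s[j]='c': π[8]=0 (border '')
j=9 s[j]='b': π[9]=1 (border 'b')
j=10 s[j]='d': k: 1→0; π[10]=0 (border '')
j=11 s[j]='c': π[11]=0 (border '')
j=12 s[j]='a': π[12]=0 (border '')
j=13 s[j]='a': π[13]=0 (border '')
j=14 s[j]='d': π[14]=0 (border '')
j=15 s[j]='c': π[15]=0 (border '')
j=16 s[j]='d': π[16]=0 (border '')
j=17 s[j]='b': π[17]=1 (border 'b')
j=18 s[j]='c': k: 1→0; π[18]=0 (border '')
j=19 s[j]='b': π[19]=1 (border 'b')
j=20 s[j]='d': k: 1→0; π[20]=0 (border '')
j=21 s[j]='a': π[21]=0 (border '')
j=22 s[j]='b': π[22]=1 (border 'b')
j=23 s[j]='d': k: 1→0; π[23]=0 (border '')
j=24 s[j]='d': π[24]=0 (border '')
j=25 s[j]='b': π[25]=1 (border 'b')
j=26 s[j]='a': π[26]=2 (border 'ba')
j=27 s[j]='d': k: 2→0; π[27]=0 (border '')
j=28 s[j]='d': π[28]=0 (border '')
j=29 s[j]='a': π[29]=0 (border '')
j=30 s[j]='a': π[30]=0 (border '')
j=31 s[j]='d': π[31]=0 (border '')
j=32 s[j]='c': π[32]=0 (border '')
j=33 s[j]='d': π[33]=0 (border '')
j=34 s[j]='c': π[34]=0 (border '')
j=35 s[j]='c': π[35]=0 (border '')
j=36 s[j]='a': π[36]=0 (border '')
j=37 s[j]='a': π[37]=0 (border '')
j=38 s[j]='a': π[38]=0 (border '')
j=39 s[j]='d': π[39]=0 (border '')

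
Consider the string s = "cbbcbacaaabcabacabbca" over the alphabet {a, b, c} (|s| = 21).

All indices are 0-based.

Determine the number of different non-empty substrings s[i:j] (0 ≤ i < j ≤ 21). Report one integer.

rank | idx | suffix
   0 |  20 | a
   1 |   7 | aaabcabacabbca
   2 |   8 | aabcabacabbca
   3 |  12 | abacabbca
   4 |  16 | abbca
   5 |   9 | abcabacabbca
   6 |   5 | acaaabcabacabbca
   7 |  14 | acabbca
   8 |   4 | bacaaabcabacabbca
   9 |  13 | bacabbca
  10 |  17 | bbca
  11 |   1 | bbcbacaaabcabacabbca
  12 |  18 | bca
  13 |  10 | bcabacabbca
  14 |   2 | bcbacaaabcabacabbca
  15 |  19 | ca
  16 |   6 | caaabcabacabbca
  17 |  11 | cabacabbca
  18 |  15 | cabbca
  19 |   3 | cbacaaabcabacabbca
  20 |   0 | cbbcbacaaabcabacabbca

SA = [20, 7, 8, 12, 16, 9, 5, 14, 4, 13, 17, 1, 18, 10, 2, 19, 6, 11, 15, 3, 0]
i: (SA[i-1],SA[i]) lcp shared
  1: (20,7) 1 'a'
  2: (7,8) 2 'aa'
  3: (8,12) 1 'a'
  4: (12,16) 2 'ab'
  5: (16,9) 2 'ab'
  6: (9,5) 1 'a'
  7: (5,14) 3 'aca'
  8: (14,4) 0 ''
  9: (4,13) 4 'baca'
  10: (13,17) 1 'b'
  11: (17,1) 3 'bbc'
  12: (1,18) 1 'b'
  13: (18,10) 3 'bca'
  14: (10,2) 2 'bc'
  15: (2,19) 0 ''
  16: (19,6) 2 'ca'
  17: (6,11) 2 'ca'
  18: (11,15) 3 'cab'
  19: (15,3) 1 'c'
  20: (3,0) 2 'cb'

n(n+1)/2 = 21·22/2 = 231
Σ LCP = 0 + 1 + 2 + 1 + 2 + 2 + 1 + 3 + 0 + 4 + 1 + 3 + 1 + 3 + 2 + 0 + 2 + 2 + 3 + 1 + 2 = 36
distinct = 231 − 36 = 195

195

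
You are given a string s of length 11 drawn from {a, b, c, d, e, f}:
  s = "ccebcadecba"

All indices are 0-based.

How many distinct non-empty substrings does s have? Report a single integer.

rank | idx | suffix
   0 |  10 | a
   1 |   5 | adecba
   2 |   9 | ba
   3 |   3 | bcadecba
   4 |   4 | cadecba
   5 |   8 | cba
   6 |   0 | ccebcadecba
   7 |   1 | cebcadecba
   8 |   6 | decba
   9 |   2 | ebcadecba
  10 |   7 | ecba

SA = [10, 5, 9, 3, 4, 8, 0, 1, 6, 2, 7]
i: (SA[i-1],SA[i]) lcp shared
  1: (10,5) 1 'a'
  2: (5,9) 0 ''
  3: (9,3) 1 'b'
  4: (3,4) 0 ''
  5: (4,8) 1 'c'
  6: (8,0) 1 'c'
  7: (0,1) 1 'c'
  8: (1,6) 0 ''
  9: (6,2) 0 ''
  10: (2,7) 1 'e'

n(n+1)/2 = 11·12/2 = 66
Σ LCP = 0 + 1 + 0 + 1 + 0 + 1 + 1 + 1 + 0 + 0 + 1 = 6
distinct = 66 − 6 = 60

60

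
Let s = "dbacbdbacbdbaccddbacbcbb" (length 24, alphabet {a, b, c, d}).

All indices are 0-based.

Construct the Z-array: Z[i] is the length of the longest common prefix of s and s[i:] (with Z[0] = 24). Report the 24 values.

Z[0]=24
i=1: fresh scan; Z[1]=0
i=2: fresh scan; Z[2]=0
i=3: fresh scan; Z[3]=0
i=4: fresh scan; Z[4]=0
i=5: fresh scan; Z[5]=9 extend→box=[5,14)
i=6: min(r-i=8, Z[1]=0)=0; Z[6]=0
i=7: min(r-i=7, Z[2]=0)=0; Z[7]=0
i=8: min(r-i=6, Z[3]=0)=0; Z[8]=0
i=9: min(r-i=5, Z[4]=0)=0; Z[9]=0
i=10: min(r-i=4, Z[5]=9)=4; Z[10]=4
i=11: min(r-i=3, Z[6]=0)=0; Z[11]=0
i=12: min(r-i=2, Z[7]=0)=0; Z[12]=0
i=13: min(r-i=1, Z[8]=0)=0; Z[13]=0
i=14: fresh scan; Z[14]=0
i=15: fresh scan; Z[15]=1 extend→box=[15,16)
i=16: fresh scan; Z[16]=5 extend→box=[16,21)
i=17: min(r-i=4, Z[1]=0)=0; Z[17]=0
i=18: min(r-i=3, Z[2]=0)=0; Z[18]=0
i=19: min(r-i=2, Z[3]=0)=0; Z[19]=0
i=20: min(r-i=1, Z[4]=0)=0; Z[20]=0
i=21: fresh scan; Z[21]=0
i=22: fresh scan; Z[22]=0
i=23: fresh scan; Z[23]=0

[24, 0, 0, 0, 0, 9, 0, 0, 0, 0, 4, 0, 0, 0, 0, 1, 5, 0, 0, 0, 0, 0, 0, 0]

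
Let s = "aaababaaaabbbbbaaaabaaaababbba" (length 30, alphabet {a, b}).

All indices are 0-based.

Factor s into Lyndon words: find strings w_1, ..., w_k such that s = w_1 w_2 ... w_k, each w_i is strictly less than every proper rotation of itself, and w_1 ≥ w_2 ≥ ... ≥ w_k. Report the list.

["aaabab", "aaaabbbbb", "aaaabaaaababbb", "a"]

emit factor 1: 'aaabab' (i=0, period=6)
emit factor 2: 'aaaabbbbb' (i=6, period=9)
emit factor 3: 'aaaabaaaababbb' (i=15, period=14)
emit factor 4: 'a' (i=29, period=1)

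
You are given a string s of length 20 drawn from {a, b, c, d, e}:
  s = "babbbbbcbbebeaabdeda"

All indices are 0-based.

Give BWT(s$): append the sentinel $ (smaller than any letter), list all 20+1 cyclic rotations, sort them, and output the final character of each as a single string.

adeba$abbbcbaebbebbbd

rank  rotation               last
    0  $babbbbbcbbebeaabdeda  a
    1  a$babbbbbcbbebeaabded  d
    2  aabdeda$babbbbbcbbebe  e
    3  abbbbbcbbebeaabdeda$b  b
    4  abdeda$babbbbbcbbebea  a
    5  babbbbbcbbebeaabdeda$  $
    6  bbbbbcbbebeaabdeda$ba  a
    7  bbbbcbbebeaabdeda$bab  b
    8  bbbcbbebeaabdeda$babb  b
    9  bbcbbebeaabdeda$babbb  b
   10  bbebeaabdeda$babbbbbc  c
   11  bcbbebeaabdeda$babbbb  b
   12  bdeda$babbbbbcbbebeaa  a
   13  beaabdeda$babbbbbcbbe  e
   14  bebeaabdeda$babbbbbcb  b
   15  cbbebeaabdeda$babbbbb  b
   16  da$babbbbbcbbebeaabde  e
   17  deda$babbbbbcbbebeaab  b
   18  eaabdeda$babbbbbcbbeb  b
   19  ebeaabdeda$babbbbbcbb  b
   20  eda$babbbbbcbbebeaabd  d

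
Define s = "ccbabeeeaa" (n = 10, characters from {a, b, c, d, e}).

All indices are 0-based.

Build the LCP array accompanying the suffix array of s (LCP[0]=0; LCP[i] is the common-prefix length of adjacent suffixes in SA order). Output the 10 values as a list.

[0, 1, 1, 0, 1, 0, 1, 0, 1, 2]

rank→(start, suffix):
  0 → (9, 'a')
  1 → (8, 'aa')
  2 → (3, 'abeeeaa')
  3 → (2, 'babeeeaa')
  4 → (4, 'beeeaa')
  5 → (1, 'cbabeeeaa')
  6 → (0, 'ccbabeeeaa')
  7 → (7, 'eaa')
  8 → (6, 'eeaa')
  9 → (5, 'eeeaa')

SA = [9, 8, 3, 2, 4, 1, 0, 7, 6, 5]
rank  pair      lcp
   1  s[9:],s[8:]  1  'a'
   2  s[8:],s[3:]  1  'a'
   3  s[3:],s[2:]  0  ''
   4  s[2:],s[4:]  1  'b'
   5  s[4:],s[1:]  0  ''
   6  s[1:],s[0:]  1  'c'
   7  s[0:],s[7:]  0  ''
   8  s[7:],s[6:]  1  'e'
   9  s[6:],s[5:]  2  'ee'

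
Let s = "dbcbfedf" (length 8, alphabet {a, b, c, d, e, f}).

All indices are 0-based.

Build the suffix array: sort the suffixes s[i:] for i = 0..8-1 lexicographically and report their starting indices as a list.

[1, 3, 2, 0, 6, 5, 7, 4]

sorted suffixes:
  #0 SA[0]=1  'bcbfedf'
  #1 SA[1]=3  'bfedf'
  #2 SA[2]=2  'cbfedf'
  #3 SA[3]=0  'dbcbfedf'
  #4 SA[4]=6  'df'
  #5 SA[5]=5  'edf'
  #6 SA[6]=7  'f'
  #7 SA[7]=4  'fedf'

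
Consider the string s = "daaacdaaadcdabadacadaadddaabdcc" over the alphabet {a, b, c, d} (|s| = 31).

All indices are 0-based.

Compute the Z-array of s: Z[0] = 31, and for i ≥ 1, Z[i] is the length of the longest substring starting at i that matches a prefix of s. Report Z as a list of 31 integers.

[31, 0, 0, 0, 0, 4, 0, 0, 0, 1, 0, 2, 0, 0, 0, 2, 0, 0, 0, 3, 0, 0, 1, 1, 3, 0, 0, 0, 1, 0, 0]

Z[0]=31
i=1: outside box; Z[1]=0
i=2: outside box; Z[2]=0
i=3: outside box; Z[3]=0
i=4: outside box; Z[4]=0
i=5: outside box; Z[5]=4 scan→box=[5,9)
i=6: min(r-i=3, Z[1]=0)=0; Z[6]=0
i=7: min(r-i=2, Z[2]=0)=0; Z[7]=0
i=8: min(r-i=1, Z[3]=0)=0; Z[8]=0
i=9: outside box; Z[9]=1 scan→box=[9,10)
i=10: outside box; Z[10]=0
i=11: outside box; Z[11]=2 scan→box=[11,13)
i=12: min(r-i=1, Z[1]=0)=0; Z[12]=0
i=13: outside box; Z[13]=0
i=14: outside box; Z[14]=0
i=15: outside box; Z[15]=2 scan→box=[15,17)
i=16: min(r-i=1, Z[1]=0)=0; Z[16]=0
i=17: outside box; Z[17]=0
i=18: outside box; Z[18]=0
i=19: outside box; Z[19]=3 scan→box=[19,22)
i=20: min(r-i=2, Z[1]=0)=0; Z[20]=0
i=21: min(r-i=1, Z[2]=0)=0; Z[21]=0
i=22: outside box; Z[22]=1 scan→box=[22,23)
i=23: outside box; Z[23]=1 scan→box=[23,24)
i=24: outside box; Z[24]=3 scan→box=[24,27)
i=25: min(r-i=2, Z[1]=0)=0; Z[25]=0
i=26: min(r-i=1, Z[2]=0)=0; Z[26]=0
i=27: outside box; Z[27]=0
i=28: outside box; Z[28]=1 scan→box=[28,29)
i=29: outside box; Z[29]=0
i=30: outside box; Z[30]=0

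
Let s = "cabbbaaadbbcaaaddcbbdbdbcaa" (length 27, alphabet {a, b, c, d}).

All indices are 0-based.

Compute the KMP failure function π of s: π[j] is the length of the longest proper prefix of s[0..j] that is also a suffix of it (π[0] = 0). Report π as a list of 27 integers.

π[0] = 0
j=1 s[j]='a': π[1]=0 (border '')
j=2 s[j]='b': π[2]=0 (border '')
j=3 s[j]='b': π[3]=0 (border '')
j=4 s[j]='b': π[4]=0 (border '')
j=5 s[j]='a': π[5]=0 (border '')
j=6 s[j]='a': π[6]=0 (border '')
j=7 s[j]='a': π[7]=0 (border '')
j=8 s[j]='d': π[8]=0 (border '')
j=9 s[j]='b': π[9]=0 (border '')
j=10 s[j]='b': π[10]=0 (border '')
j=11 s[j]='c': π[11]=1 (border 'c')
j=12 s[j]='a': π[12]=2 (border 'ca')
j=13 s[j]='a': k: 2→0; π[13]=0 (border '')
j=14 s[j]='a': π[14]=0 (border '')
j=15 s[j]='d': π[15]=0 (border '')
j=16 s[j]='d': π[16]=0 (border '')
j=17 s[j]='c': π[17]=1 (border 'c')
j=18 s[j]='b': k: 1→0; π[18]=0 (border '')
j=19 s[j]='b': π[19]=0 (border '')
j=20 s[j]='d': π[20]=0 (border '')
j=21 s[j]='b': π[21]=0 (border '')
j=22 s[j]='d': π[22]=0 (border '')
j=23 s[j]='b': π[23]=0 (border '')
j=24 s[j]='c': π[24]=1 (border 'c')
j=25 s[j]='a': π[25]=2 (border 'ca')
j=26 s[j]='a': k: 2→0; π[26]=0 (border '')

[0, 0, 0, 0, 0, 0, 0, 0, 0, 0, 0, 1, 2, 0, 0, 0, 0, 1, 0, 0, 0, 0, 0, 0, 1, 2, 0]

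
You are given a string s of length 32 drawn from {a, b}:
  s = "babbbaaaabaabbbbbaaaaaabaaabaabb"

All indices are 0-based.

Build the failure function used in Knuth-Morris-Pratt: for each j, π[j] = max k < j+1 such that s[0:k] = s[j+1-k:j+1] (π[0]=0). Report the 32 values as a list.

π[0] = 0
j=1 s[j]='a': π[1]=0 (border '')
j=2 s[j]='b': π[2]=1 (border 'b')
j=3 s[j]='b': k: 1→0; π[3]=1 (border 'b')
j=4 s[j]='b': k: 1→0; π[4]=1 (border 'b')
j=5 s[j]='a': π[5]=2 (border 'ba')
j=6 s[j]='a': k: 2→0; π[6]=0 (border '')
j=7 s[j]='a': π[7]=0 (border '')
j=8 s[j]='a': π[8]=0 (border '')
j=9 s[j]='b': π[9]=1 (border 'b')
j=10 s[j]='a': π[10]=2 (border 'ba')
j=11 s[j]='a': k: 2→0; π[11]=0 (border '')
j=12 s[j]='b': π[12]=1 (border 'b')
j=13 s[j]='b': k: 1→0; π[13]=1 (border 'b')
j=14 s[j]='b': k: 1→0; π[14]=1 (border 'b')
j=15 s[j]='b': k: 1→0; π[15]=1 (border 'b')
j=16 s[j]='b': k: 1→0; π[16]=1 (border 'b')
j=17 s[j]='a': π[17]=2 (border 'ba')
j=18 s[j]='a': k: 2→0; π[18]=0 (border '')
j=19 s[j]='a': π[19]=0 (border '')
j=20 s[j]='a': π[20]=0 (border '')
j=21 s[j]='a': π[21]=0 (border '')
j=22 s[j]='a': π[22]=0 (border '')
j=23 s[j]='b': π[23]=1 (border 'b')
j=24 s[j]='a': π[24]=2 (border 'ba')
j=25 s[j]='a': k: 2→0; π[25]=0 (border '')
j=26 s[j]='a': π[26]=0 (border '')
j=27 s[j]='b': π[27]=1 (border 'b')
j=28 s[j]='a': π[28]=2 (border 'ba')
j=29 s[j]='a': k: 2→0; π[29]=0 (border '')
j=30 s[j]='b': π[30]=1 (border 'b')
j=31 s[j]='b': k: 1→0; π[31]=1 (border 'b')

[0, 0, 1, 1, 1, 2, 0, 0, 0, 1, 2, 0, 1, 1, 1, 1, 1, 2, 0, 0, 0, 0, 0, 1, 2, 0, 0, 1, 2, 0, 1, 1]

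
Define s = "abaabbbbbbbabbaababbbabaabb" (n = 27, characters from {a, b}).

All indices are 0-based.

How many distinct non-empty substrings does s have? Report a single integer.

295

rank→(start, suffix):
  0 → (14, 'aababbbabaabb')
  1 → (23, 'aabb')
  2 → (2, 'aabbbbbbbabbaababbbabaabb')
  3 → (21, 'abaabb')
  4 → (0, 'abaabbbbbbbabbaababbbabaabb')
  5 → (15, 'ababbbabaabb')
  6 → (24, 'abb')
  7 → (11, 'abbaababbbabaabb')
  8 → (17, 'abbbabaabb')
  9 → (3, 'abbbbbbbabbaababbbabaabb')
  10 → (26, 'b')
  11 → (13, 'baababbbabaabb')
  12 → (22, 'baabb')
  13 → (1, 'baabbbbbbbabbaababbbabaabb')
  14 → (20, 'babaabb')
  15 → (10, 'babbaababbbabaabb')
  16 → (16, 'babbbabaabb')
  17 → (25, 'bb')
  18 → (12, 'bbaababbbabaabb')
  19 → (19, 'bbabaabb')
  20 → (9, 'bbabbaababbbabaabb')
  21 → (18, 'bbbabaabb')
  22 → (8, 'bbbabbaababbbabaabb')
  23 → (7, 'bbbbabbaababbbabaabb')
  24 → (6, 'bbbbbabbaababbbabaabb')
  25 → (5, 'bbbbbbabbaababbbabaabb')
  26 → (4, 'bbbbbbbabbaababbbabaabb')

SA = [14, 23, 2, 21, 0, 15, 24, 11, 17, 3, 26, 13, 22, 1, 20, 10, 16, 25, 12, 19, 9, 18, 8, 7, 6, 5, 4]
[i] adj suffixes → lcp
  [1] 14/23 → 3 ('aab')
  [2] 23/2 → 4 ('aabb')
  [3] 2/21 → 1 ('a')
  [4] 21/0 → 6 ('abaabb')
  [5] 0/15 → 3 ('aba')
  [6] 15/24 → 2 ('ab')
  [7] 24/11 → 3 ('abb')
  [8] 11/17 → 3 ('abb')
  [9] 17/3 → 4 ('abbb')
  [10] 3/26 → 0 ('')
  [11] 26/13 → 1 ('b')
  [12] 13/22 → 4 ('baab')
  [13] 22/1 → 5 ('baabb')
  [14] 1/20 → 2 ('ba')
  [15] 20/10 → 3 ('bab')
  [16] 10/16 → 4 ('babb')
  [17] 16/25 → 1 ('b')
  [18] 25/12 → 2 ('bb')
  [19] 12/19 → 3 ('bba')
  [20] 19/9 → 4 ('bbab')
  [21] 9/18 → 2 ('bb')
  [22] 18/8 → 5 ('bbbab')
  [23] 8/7 → 3 ('bbb')
  [24] 7/6 → 4 ('bbbb')
  [25] 6/5 → 5 ('bbbbb')
  [26] 5/4 → 6 ('bbbbbb')

n(n+1)/2 = 27·28/2 = 378
Σ LCP = 0 + 3 + 4 + 1 + 6 + 3 + 2 + 3 + 3 + 4 + 0 + 1 + 4 + 5 + 2 + 3 + 4 + 1 + 2 + 3 + 4 + 2 + 5 + 3 + 4 + 5 + 6 = 83
distinct = 378 − 83 = 295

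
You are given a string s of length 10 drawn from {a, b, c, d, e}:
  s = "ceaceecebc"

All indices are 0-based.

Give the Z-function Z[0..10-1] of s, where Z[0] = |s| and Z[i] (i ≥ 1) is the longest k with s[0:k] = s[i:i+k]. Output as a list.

[10, 0, 0, 2, 0, 0, 2, 0, 0, 1]

Z[0]=10
i=1: fresh scan; Z[1]=0
i=2: fresh scan; Z[2]=0
i=3: fresh scan; Z[3]=2 scan→box=[3,5)
i=4: min(r-i=1, Z[1]=0)=0; Z[4]=0
i=5: fresh scan; Z[5]=0
i=6: fresh scan; Z[6]=2 scan→box=[6,8)
i=7: min(r-i=1, Z[1]=0)=0; Z[7]=0
i=8: fresh scan; Z[8]=0
i=9: fresh scan; Z[9]=1 scan→box=[9,10)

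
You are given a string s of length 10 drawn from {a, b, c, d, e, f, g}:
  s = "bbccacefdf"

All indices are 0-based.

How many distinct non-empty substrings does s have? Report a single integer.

rank | idx | suffix
   0 |   4 | acefdf
   1 |   0 | bbccacefdf
   2 |   1 | bccacefdf
   3 |   3 | cacefdf
   4 |   2 | ccacefdf
   5 |   5 | cefdf
   6 |   8 | df
   7 |   6 | efdf
   8 |   9 | f
   9 |   7 | fdf

SA = [4, 0, 1, 3, 2, 5, 8, 6, 9, 7]
[i] adj suffixes → lcp
  [1] 4/0 → 0 ('')
  [2] 0/1 → 1 ('b')
  [3] 1/3 → 0 ('')
  [4] 3/2 → 1 ('c')
  [5] 2/5 → 1 ('c')
  [6] 5/8 → 0 ('')
  [7] 8/6 → 0 ('')
  [8] 6/9 → 0 ('')
  [9] 9/7 → 1 ('f')

n(n+1)/2 = 10·11/2 = 55
Σ LCP = 0 + 0 + 1 + 0 + 1 + 1 + 0 + 0 + 0 + 1 = 4
distinct = 55 − 4 = 51

51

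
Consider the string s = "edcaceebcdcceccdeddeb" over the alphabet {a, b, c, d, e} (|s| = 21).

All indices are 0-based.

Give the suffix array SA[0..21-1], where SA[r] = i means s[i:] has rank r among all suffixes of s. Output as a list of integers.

[3, 20, 7, 2, 13, 10, 8, 14, 11, 4, 1, 9, 17, 18, 15, 19, 6, 12, 0, 16, 5]

rank→(start, suffix):
  0 → (3, 'aceebcdcceccdeddeb')
  1 → (20, 'b')
  2 → (7, 'bcdcceccdeddeb')
  3 → (2, 'caceebcdcceccdeddeb')
  4 → (13, 'ccdeddeb')
  5 → (10, 'cceccdeddeb')
  6 → (8, 'cdcceccdeddeb')
  7 → (14, 'cdeddeb')
  8 → (11, 'ceccdeddeb')
  9 → (4, 'ceebcdcceccdeddeb')
  10 → (1, 'dcaceebcdcceccdeddeb')
  11 → (9, 'dcceccdeddeb')
  12 → (17, 'ddeb')
  13 → (18, 'deb')
  14 → (15, 'deddeb')
  15 → (19, 'eb')
  16 → (6, 'ebcdcceccdeddeb')
  17 → (12, 'eccdeddeb')
  18 → (0, 'edcaceebcdcceccdeddeb')
  19 → (16, 'eddeb')
  20 → (5, 'eebcdcceccdeddeb')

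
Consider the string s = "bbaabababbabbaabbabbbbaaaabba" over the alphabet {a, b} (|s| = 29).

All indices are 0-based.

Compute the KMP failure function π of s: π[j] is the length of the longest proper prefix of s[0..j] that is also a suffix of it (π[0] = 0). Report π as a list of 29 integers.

π[0] = 0
j=1 s[j]='b': π[1]=1 (border 'b')
j=2 s[j]='a': k: 1→0; π[2]=0 (border '')
j=3 s[j]='a': π[3]=0 (border '')
j=4 s[j]='b': π[4]=1 (border 'b')
j=5 s[j]='a': k: 1→0; π[5]=0 (border '')
j=6 s[j]='b': π[6]=1 (border 'b')
j=7 s[j]='a': k: 1→0; π[7]=0 (border '')
j=8 s[j]='b': π[8]=1 (border 'b')
j=9 s[j]='b': π[9]=2 (border 'bb')
j=10 s[j]='a': π[10]=3 (border 'bba')
j=11 s[j]='b': k: 3→0; π[11]=1 (border 'b')
j=12 s[j]='b': π[12]=2 (border 'bb')
j=13 s[j]='a': π[13]=3 (border 'bba')
j=14 s[j]='a': π[14]=4 (border 'bbaa')
j=15 s[j]='b': π[15]=5 (border 'bbaab')
j=16 s[j]='b': k: 5→1; π[16]=2 (border 'bb')
j=17 s[j]='a': π[17]=3 (border 'bba')
j=18 s[j]='b': k: 3→0; π[18]=1 (border 'b')
j=19 s[j]='b': π[19]=2 (border 'bb')
j=20 s[j]='b': k: 2→1; π[20]=2 (border 'bb')
j=21 s[j]='b': k: 2→1; π[21]=2 (border 'bb')
j=22 s[j]='a': π[22]=3 (border 'bba')
j=23 s[j]='a': π[23]=4 (border 'bbaa')
j=24 s[j]='a': k: 4→0; π[24]=0 (border '')
j=25 s[j]='a': π[25]=0 (border '')
j=26 s[j]='b': π[26]=1 (border 'b')
j=27 s[j]='b': π[27]=2 (border 'bb')
j=28 s[j]='a': π[28]=3 (border 'bba')

[0, 1, 0, 0, 1, 0, 1, 0, 1, 2, 3, 1, 2, 3, 4, 5, 2, 3, 1, 2, 2, 2, 3, 4, 0, 0, 1, 2, 3]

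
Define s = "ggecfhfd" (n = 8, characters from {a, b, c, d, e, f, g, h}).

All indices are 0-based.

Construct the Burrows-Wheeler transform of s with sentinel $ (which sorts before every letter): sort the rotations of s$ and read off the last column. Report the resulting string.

defghcg$f

rank  rotation   last
    0  $ggecfhfd  d
    1  cfhfd$gge  e
    2  d$ggecfhf  f
    3  ecfhfd$gg  g
    4  fd$ggecfh  h
    5  fhfd$ggec  c
    6  gecfhfd$g  g
    7  ggecfhfd$  $
    8  hfd$ggecf  f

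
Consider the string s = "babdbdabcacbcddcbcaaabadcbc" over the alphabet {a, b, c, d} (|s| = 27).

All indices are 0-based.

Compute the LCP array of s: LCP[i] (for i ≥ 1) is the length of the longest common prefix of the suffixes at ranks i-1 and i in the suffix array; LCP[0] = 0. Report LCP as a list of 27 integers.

[0, 2, 1, 2, 2, 1, 1, 0, 2, 1, 2, 3, 2, 1, 2, 0, 1, 2, 1, 3, 3, 1, 0, 1, 1, 4, 1]

rank | idx | suffix
   0 |  18 | aaabadcbc
   1 |  19 | aabadcbc
   2 |  20 | abadcbc
   3 |   6 | abcacbcddcbcaaabadcbc
   4 |   1 | abdbdabcacbcddcbcaaabadcbc
   5 |   9 | acbcddcbcaaabadcbc
   6 |  22 | adcbc
   7 |   0 | babdbdabcacbcddcbcaaabadcbc
   8 |  21 | badcbc
   9 |  25 | bc
  10 |  16 | bcaaabadcbc
  11 |   7 | bcacbcddcbcaaabadcbc
  12 |  11 | bcddcbcaaabadcbc
  13 |   4 | bdabcacbcddcbcaaabadcbc
  14 |   2 | bdbdabcacbcddcbcaaabadcbc
  15 |  26 | c
  16 |  17 | caaabadcbc
  17 |   8 | cacbcddcbcaaabadcbc
  18 |  24 | cbc
  19 |  15 | cbcaaabadcbc
  20 |  10 | cbcddcbcaaabadcbc
  21 |  12 | cddcbcaaabadcbc
  22 |   5 | dabcacbcddcbcaaabadcbc
  23 |   3 | dbdabcacbcddcbcaaabadcbc
  24 |  23 | dcbc
  25 |  14 | dcbcaaabadcbc
  26 |  13 | ddcbcaaabadcbc

SA = [18, 19, 20, 6, 1, 9, 22, 0, 21, 25, 16, 7, 11, 4, 2, 26, 17, 8, 24, 15, 10, 12, 5, 3, 23, 14, 13]
i: (SA[i-1],SA[i]) lcp shared
  1: (18,19) 2 'aa'
  2: (19,20) 1 'a'
  3: (20,6) 2 'ab'
  4: (6,1) 2 'ab'
  5: (1,9) 1 'a'
  6: (9,22) 1 'a'
  7: (22,0) 0 ''
  8: (0,21) 2 'ba'
  9: (21,25) 1 'b'
  10: (25,16) 2 'bc'
  11: (16,7) 3 'bca'
  12: (7,11) 2 'bc'
  13: (11,4) 1 'b'
  14: (4,2) 2 'bd'
  15: (2,26) 0 ''
  16: (26,17) 1 'c'
  17: (17,8) 2 'ca'
  18: (8,24) 1 'c'
  19: (24,15) 3 'cbc'
  20: (15,10) 3 'cbc'
  21: (10,12) 1 'c'
  22: (12,5) 0 ''
  23: (5,3) 1 'd'
  24: (3,23) 1 'd'
  25: (23,14) 4 'dcbc'
  26: (14,13) 1 'd'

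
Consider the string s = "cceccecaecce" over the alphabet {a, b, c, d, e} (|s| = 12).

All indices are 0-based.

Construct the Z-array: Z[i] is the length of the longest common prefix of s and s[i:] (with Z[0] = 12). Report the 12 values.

[12, 1, 0, 4, 1, 0, 1, 0, 0, 3, 1, 0]

Z[0]=12
i=1: i≥r, start 0; Z[1]=1 extend→box=[1,2)
i=2: i≥r, start 0; Z[2]=0
i=3: i≥r, start 0; Z[3]=4 extend→box=[3,7)
i=4: min(r-i=3, Z[1]=1)=1; Z[4]=1
i=5: min(r-i=2, Z[2]=0)=0; Z[5]=0
i=6: min(r-i=1, Z[3]=4)=1; Z[6]=1
i=7: i≥r, start 0; Z[7]=0
i=8: i≥r, start 0; Z[8]=0
i=9: i≥r, start 0; Z[9]=3 extend→box=[9,12)
i=10: min(r-i=2, Z[1]=1)=1; Z[10]=1
i=11: min(r-i=1, Z[2]=0)=0; Z[11]=0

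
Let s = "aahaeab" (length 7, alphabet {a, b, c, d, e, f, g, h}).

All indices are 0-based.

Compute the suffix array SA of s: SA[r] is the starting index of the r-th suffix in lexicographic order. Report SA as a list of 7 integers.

rank | idx | suffix
   0 |   0 | aahaeab
   1 |   5 | ab
   2 |   3 | aeab
   3 |   1 | ahaeab
   4 |   6 | b
   5 |   4 | eab
   6 |   2 | haeab

[0, 5, 3, 1, 6, 4, 2]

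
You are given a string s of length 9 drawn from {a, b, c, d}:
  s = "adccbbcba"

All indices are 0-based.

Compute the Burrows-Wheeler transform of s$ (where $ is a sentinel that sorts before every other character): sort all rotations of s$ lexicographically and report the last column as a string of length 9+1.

rank  rotation    last
    0  $adccbbcba  a
    1  a$adccbbcb  b
    2  adccbbcba$  $
    3  ba$adccbbc  c
    4  bbcba$adcc  c
    5  bcba$adccb  b
    6  cba$adccbb  b
    7  cbbcba$adc  c
    8  ccbbcba$ad  d
    9  dccbbcba$a  a

ab$ccbbcda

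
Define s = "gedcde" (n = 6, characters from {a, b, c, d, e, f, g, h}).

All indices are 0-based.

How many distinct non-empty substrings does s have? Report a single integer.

rank | idx | suffix
   0 |   3 | cde
   1 |   2 | dcde
   2 |   4 | de
   3 |   5 | e
   4 |   1 | edcde
   5 |   0 | gedcde

SA = [3, 2, 4, 5, 1, 0]
rank  pair      lcp
   1  s[3:],s[2:]  0  ''
   2  s[2:],s[4:]  1  'd'
   3  s[4:],s[5:]  0  ''
   4  s[5:],s[1:]  1  'e'
   5  s[1:],s[0:]  0  ''

n(n+1)/2 = 6·7/2 = 21
Σ LCP = 0 + 0 + 1 + 0 + 1 + 0 = 2
distinct = 21 − 2 = 19

19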